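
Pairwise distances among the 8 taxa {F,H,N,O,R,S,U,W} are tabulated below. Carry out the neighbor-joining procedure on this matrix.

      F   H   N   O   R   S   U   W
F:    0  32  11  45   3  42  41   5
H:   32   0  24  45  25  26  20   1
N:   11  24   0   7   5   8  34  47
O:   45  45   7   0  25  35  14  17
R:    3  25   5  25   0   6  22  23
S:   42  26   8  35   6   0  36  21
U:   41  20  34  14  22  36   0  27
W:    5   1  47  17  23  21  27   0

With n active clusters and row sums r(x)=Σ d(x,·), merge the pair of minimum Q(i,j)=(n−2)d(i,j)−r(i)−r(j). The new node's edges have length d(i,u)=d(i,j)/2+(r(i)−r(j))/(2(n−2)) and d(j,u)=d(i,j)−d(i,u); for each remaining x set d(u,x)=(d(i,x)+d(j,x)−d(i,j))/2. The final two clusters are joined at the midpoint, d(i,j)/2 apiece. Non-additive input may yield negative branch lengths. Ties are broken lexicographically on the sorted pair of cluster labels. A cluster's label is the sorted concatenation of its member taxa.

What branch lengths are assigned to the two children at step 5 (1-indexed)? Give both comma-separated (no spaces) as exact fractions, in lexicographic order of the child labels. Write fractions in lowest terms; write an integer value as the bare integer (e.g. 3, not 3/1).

1. join H+W (d=1, Q=-308) ⇒ HW; edges |H|=19/6, |W|=-13/6
  updated: d(F,HW)=18, d(HW,N)=35, d(HW,O)=61/2, d(HW,R)=47/2, d(HW,S)=23, d(HW,U)=23
2. join O+U (d=14, Q=-513/2) ⇒ OU; edges |O|=113/20, |U|=167/20
  updated: d(F,OU)=36, d(HW,OU)=79/4, d(N,OU)=27/2, d(OU,R)=33/2, d(OU,S)=57/2
3. join F+HW (d=18, Q=-629/4) ⇒ FHW; edges |F|=251/32, |HW|=325/32
  updated: d(FHW,N)=14, d(FHW,OU)=151/8, d(FHW,R)=17/4, d(FHW,S)=47/2
4. join N+S (d=8, Q=-165/2) ⇒ NS; edges |N|=-1/4, |S|=33/4
  updated: d(FHW,NS)=59/4, d(NS,OU)=17, d(NS,R)=3/2
5. join FHW+OU (d=151/8, Q=-105/2) ⇒ FHOUW; edges |FHW|=93/16, |OU|=209/16
  updated: d(FHOUW,NS)=103/16, d(FHOUW,R)=15/16
6. join FHOUW+NS (d=103/16, Q=-71/8) ⇒ FHNOSUW; edges |FHOUW|=47/16, |NS|=7/2
  updated: d(FHNOSUW,R)=-2
7. join FHNOSUW+R (d=-2) ⇒ FHNORSUW; edges |FHNOSUW|=-1, |R|=-1
final tree: ((((F:251/32,(H:19/6,W:-13/6):325/32):93/16,(O:113/20,U:167/20):209/16):47/16,(N:-1/4,S:33/4):7/2):-1,R:-1)
total length: 1029/16

93/16,209/16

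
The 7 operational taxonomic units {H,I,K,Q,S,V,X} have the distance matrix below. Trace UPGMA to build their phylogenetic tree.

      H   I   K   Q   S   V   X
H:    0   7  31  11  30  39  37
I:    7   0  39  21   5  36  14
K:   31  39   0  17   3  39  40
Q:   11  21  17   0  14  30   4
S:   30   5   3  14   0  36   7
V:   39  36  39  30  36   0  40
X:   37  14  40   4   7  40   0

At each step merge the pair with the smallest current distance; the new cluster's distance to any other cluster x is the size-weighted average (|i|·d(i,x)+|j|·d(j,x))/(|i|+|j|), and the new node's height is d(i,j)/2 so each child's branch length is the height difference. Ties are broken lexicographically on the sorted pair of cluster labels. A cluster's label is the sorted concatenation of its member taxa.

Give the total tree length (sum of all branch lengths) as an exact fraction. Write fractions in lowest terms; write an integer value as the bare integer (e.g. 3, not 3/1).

391/6

step 1: merge (K,S) at d=3; branch lengths K→3/2, S→3/2; new cluster KS
  updated: d(H,KS)=61/2, d(I,KS)=22, d(KS,Q)=31/2, d(KS,V)=75/2, d(KS,X)=47/2
step 2: merge (Q,X) at d=4; branch lengths Q→2, X→2; new cluster QX
  updated: d(H,QX)=24, d(I,QX)=35/2, d(KS,QX)=39/2, d(QX,V)=35
step 3: merge (H,I) at d=7; branch lengths H→7/2, I→7/2; new cluster HI
  updated: d(HI,KS)=105/4, d(HI,QX)=83/4, d(HI,V)=75/2
step 4: merge (KS,QX) at d=39/2; branch lengths KS→33/4, QX→31/4; new cluster KQSX
  updated: d(HI,KQSX)=47/2, d(KQSX,V)=145/4
step 5: merge (HI,KQSX) at d=47/2; branch lengths HI→33/4, KQSX→2; new cluster HIKQSX
  updated: d(HIKQSX,V)=110/3
step 6: merge (HIKQSX,V) at d=110/3; branch lengths HIKQSX→79/12, V→55/3; new cluster HIKQSVX
final tree: (((H:7/2,I:7/2):33/4,((K:3/2,S:3/2):33/4,(Q:2,X:2):31/4):2):79/12,V:55/3)
total length: 391/6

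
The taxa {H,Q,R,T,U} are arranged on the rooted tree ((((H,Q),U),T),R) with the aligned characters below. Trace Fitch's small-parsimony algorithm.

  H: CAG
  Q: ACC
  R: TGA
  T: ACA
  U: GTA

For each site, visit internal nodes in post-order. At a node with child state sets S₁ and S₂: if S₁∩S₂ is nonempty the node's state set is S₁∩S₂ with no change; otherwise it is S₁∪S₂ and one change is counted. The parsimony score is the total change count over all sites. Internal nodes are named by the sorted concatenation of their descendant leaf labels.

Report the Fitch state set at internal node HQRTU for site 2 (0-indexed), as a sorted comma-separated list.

A

HQ@0: {C} ∪ {A} = {A,C} (union, +1)
HQU@0: {A,C} ∪ {G} = {A,C,G} (union, +1)
HQTU@0: {A,C,G} ∩ {A} = {A} (intersection, +0)
HQRTU@0: {A} ∪ {T} = {A,T} (union, +1)
HQ@1: {A} ∪ {C} = {A,C} (union, +1)
HQU@1: {A,C} ∪ {T} = {A,C,T} (union, +1)
HQTU@1: {A,C,T} ∩ {C} = {C} (intersection, +0)
HQRTU@1: {C} ∪ {G} = {C,G} (union, +1)
HQ@2: {G} ∪ {C} = {C,G} (union, +1)
HQU@2: {C,G} ∪ {A} = {A,C,G} (union, +1)
HQTU@2: {A,C,G} ∩ {A} = {A} (intersection, +0)
HQRTU@2: {A} ∩ {A} = {A} (intersection, +0)
per-site changes: [3, 3, 2]; total = 8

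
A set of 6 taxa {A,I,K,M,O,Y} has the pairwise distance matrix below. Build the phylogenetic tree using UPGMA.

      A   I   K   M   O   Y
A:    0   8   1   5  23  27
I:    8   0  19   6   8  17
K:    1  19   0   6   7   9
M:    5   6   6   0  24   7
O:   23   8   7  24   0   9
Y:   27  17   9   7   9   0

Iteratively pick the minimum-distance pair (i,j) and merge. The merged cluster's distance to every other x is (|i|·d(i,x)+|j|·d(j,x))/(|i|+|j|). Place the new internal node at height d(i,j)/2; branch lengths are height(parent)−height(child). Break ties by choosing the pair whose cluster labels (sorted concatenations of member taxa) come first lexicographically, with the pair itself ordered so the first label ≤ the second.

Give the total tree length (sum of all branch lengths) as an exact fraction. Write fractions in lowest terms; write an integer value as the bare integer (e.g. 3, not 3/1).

1. join A+K (d=1) ⇒ AK; edges |A|=1/2, |K|=1/2
  updated: d(AK,I)=27/2, d(AK,M)=11/2, d(AK,O)=15, d(AK,Y)=18
2. join AK+M (d=11/2) ⇒ AKM; edges |AK|=9/4, |M|=11/4
  updated: d(AKM,I)=11, d(AKM,O)=18, d(AKM,Y)=43/3
3. join I+O (d=8) ⇒ IO; edges |I|=4, |O|=4
  updated: d(AKM,IO)=29/2, d(IO,Y)=13
4. join IO+Y (d=13) ⇒ IOY; edges |IO|=5/2, |Y|=13/2
  updated: d(AKM,IOY)=130/9
5. join AKM+IOY (d=130/9) ⇒ AIKMOY; edges |AKM|=161/36, |IOY|=13/18
final tree: (((A:1/2,K:1/2):9/4,M:11/4):161/36,((I:4,O:4):5/2,Y:13/2):13/18)
total length: 1015/36

1015/36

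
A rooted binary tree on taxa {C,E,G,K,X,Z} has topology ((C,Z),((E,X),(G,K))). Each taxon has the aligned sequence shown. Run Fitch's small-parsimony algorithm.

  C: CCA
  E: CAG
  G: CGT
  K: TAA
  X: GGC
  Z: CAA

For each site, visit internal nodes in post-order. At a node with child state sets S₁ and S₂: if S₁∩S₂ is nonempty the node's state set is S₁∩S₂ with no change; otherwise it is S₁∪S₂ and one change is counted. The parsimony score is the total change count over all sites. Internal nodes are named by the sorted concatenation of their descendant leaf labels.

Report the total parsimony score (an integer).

[col 0] CZ: children C:{C}, Z:{C} ∩→ {C}; cost 0
[col 0] EX: children E:{C}, X:{G} ∪→ {C,G}; cost 1
[col 0] GK: children G:{C}, K:{T} ∪→ {C,T}; cost 1
[col 0] EGKX: children EX:{C,G}, GK:{C,T} ∩→ {C}; cost 0
[col 0] CEGKXZ: children CZ:{C}, EGKX:{C} ∩→ {C}; cost 0
[col 1] CZ: children C:{C}, Z:{A} ∪→ {A,C}; cost 1
[col 1] EX: children E:{A}, X:{G} ∪→ {A,G}; cost 1
[col 1] GK: children G:{G}, K:{A} ∪→ {A,G}; cost 1
[col 1] EGKX: children EX:{A,G}, GK:{A,G} ∩→ {A,G}; cost 0
[col 1] CEGKXZ: children CZ:{A,C}, EGKX:{A,G} ∩→ {A}; cost 0
[col 2] CZ: children C:{A}, Z:{A} ∩→ {A}; cost 0
[col 2] EX: children E:{G}, X:{C} ∪→ {C,G}; cost 1
[col 2] GK: children G:{T}, K:{A} ∪→ {A,T}; cost 1
[col 2] EGKX: children EX:{C,G}, GK:{A,T} ∪→ {A,C,G,T}; cost 1
[col 2] CEGKXZ: children CZ:{A}, EGKX:{A,C,G,T} ∩→ {A}; cost 0
per-site changes: [2, 3, 3]; total = 8

8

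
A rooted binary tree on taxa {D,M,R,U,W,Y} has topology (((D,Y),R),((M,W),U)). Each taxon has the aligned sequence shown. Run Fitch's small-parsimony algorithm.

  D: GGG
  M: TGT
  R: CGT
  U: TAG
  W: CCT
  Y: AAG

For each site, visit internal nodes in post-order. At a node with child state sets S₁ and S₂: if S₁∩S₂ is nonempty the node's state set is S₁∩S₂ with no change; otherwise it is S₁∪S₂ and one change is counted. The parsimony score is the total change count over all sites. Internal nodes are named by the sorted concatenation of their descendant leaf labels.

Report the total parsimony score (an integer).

9

DY@0: {G} ∪ {A} = {A,G} (union, +1)
DRY@0: {A,G} ∪ {C} = {A,C,G} (union, +1)
MW@0: {T} ∪ {C} = {C,T} (union, +1)
MUW@0: {C,T} ∩ {T} = {T} (intersection, +0)
DMRUWY@0: {A,C,G} ∪ {T} = {A,C,G,T} (union, +1)
DY@1: {G} ∪ {A} = {A,G} (union, +1)
DRY@1: {A,G} ∩ {G} = {G} (intersection, +0)
MW@1: {G} ∪ {C} = {C,G} (union, +1)
MUW@1: {C,G} ∪ {A} = {A,C,G} (union, +1)
DMRUWY@1: {G} ∩ {A,C,G} = {G} (intersection, +0)
DY@2: {G} ∩ {G} = {G} (intersection, +0)
DRY@2: {G} ∪ {T} = {G,T} (union, +1)
MW@2: {T} ∩ {T} = {T} (intersection, +0)
MUW@2: {T} ∪ {G} = {G,T} (union, +1)
DMRUWY@2: {G,T} ∩ {G,T} = {G,T} (intersection, +0)
per-site changes: [4, 3, 2]; total = 9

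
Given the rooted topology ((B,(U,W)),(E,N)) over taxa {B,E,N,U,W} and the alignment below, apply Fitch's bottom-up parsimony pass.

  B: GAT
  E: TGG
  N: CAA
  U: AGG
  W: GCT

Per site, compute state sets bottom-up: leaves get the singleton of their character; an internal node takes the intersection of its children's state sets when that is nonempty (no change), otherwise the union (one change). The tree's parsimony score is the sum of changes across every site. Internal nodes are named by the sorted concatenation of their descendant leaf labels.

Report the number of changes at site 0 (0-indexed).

3

site 0, node UW: U={A} ∪ W={G} → {A,G} (+1)
site 0, node BUW: B={G} ∩ UW={A,G} → {G} (+0)
site 0, node EN: E={T} ∪ N={C} → {C,T} (+1)
site 0, node BENUW: BUW={G} ∪ EN={C,T} → {C,G,T} (+1)
site 1, node UW: U={G} ∪ W={C} → {C,G} (+1)
site 1, node BUW: B={A} ∪ UW={C,G} → {A,C,G} (+1)
site 1, node EN: E={G} ∪ N={A} → {A,G} (+1)
site 1, node BENUW: BUW={A,C,G} ∩ EN={A,G} → {A,G} (+0)
site 2, node UW: U={G} ∪ W={T} → {G,T} (+1)
site 2, node BUW: B={T} ∩ UW={G,T} → {T} (+0)
site 2, node EN: E={G} ∪ N={A} → {A,G} (+1)
site 2, node BENUW: BUW={T} ∪ EN={A,G} → {A,G,T} (+1)
per-site changes: [3, 3, 3]; total = 9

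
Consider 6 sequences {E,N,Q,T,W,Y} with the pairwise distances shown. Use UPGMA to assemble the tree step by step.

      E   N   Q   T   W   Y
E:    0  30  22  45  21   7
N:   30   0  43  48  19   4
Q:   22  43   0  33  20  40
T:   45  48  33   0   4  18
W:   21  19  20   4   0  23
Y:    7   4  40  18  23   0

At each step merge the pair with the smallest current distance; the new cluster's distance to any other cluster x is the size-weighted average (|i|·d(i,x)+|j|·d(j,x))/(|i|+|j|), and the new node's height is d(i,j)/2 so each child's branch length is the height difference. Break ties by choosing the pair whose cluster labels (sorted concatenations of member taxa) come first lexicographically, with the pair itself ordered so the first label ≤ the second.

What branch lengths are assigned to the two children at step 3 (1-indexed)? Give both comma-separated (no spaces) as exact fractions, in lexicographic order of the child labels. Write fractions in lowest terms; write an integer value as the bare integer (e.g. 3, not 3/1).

37/4,29/4

step 1: merge (N,Y) at d=4; branch lengths N→2, Y→2; new cluster NY
  updated: d(E,NY)=37/2, d(NY,Q)=83/2, d(NY,T)=33, d(NY,W)=21
step 2: merge (T,W) at d=4; branch lengths T→2, W→2; new cluster TW
  updated: d(E,TW)=33, d(NY,TW)=27, d(Q,TW)=53/2
step 3: merge (E,NY) at d=37/2; branch lengths E→37/4, NY→29/4; new cluster ENY
  updated: d(ENY,Q)=35, d(ENY,TW)=29
step 4: merge (Q,TW) at d=53/2; branch lengths Q→53/4, TW→45/4; new cluster QTW
  updated: d(ENY,QTW)=31
step 5: merge (ENY,QTW) at d=31; branch lengths ENY→25/4, QTW→9/4; new cluster ENQTWY
final tree: ((E:37/4,(N:2,Y:2):29/4):25/4,(Q:53/4,(T:2,W:2):45/4):9/4)
total length: 115/2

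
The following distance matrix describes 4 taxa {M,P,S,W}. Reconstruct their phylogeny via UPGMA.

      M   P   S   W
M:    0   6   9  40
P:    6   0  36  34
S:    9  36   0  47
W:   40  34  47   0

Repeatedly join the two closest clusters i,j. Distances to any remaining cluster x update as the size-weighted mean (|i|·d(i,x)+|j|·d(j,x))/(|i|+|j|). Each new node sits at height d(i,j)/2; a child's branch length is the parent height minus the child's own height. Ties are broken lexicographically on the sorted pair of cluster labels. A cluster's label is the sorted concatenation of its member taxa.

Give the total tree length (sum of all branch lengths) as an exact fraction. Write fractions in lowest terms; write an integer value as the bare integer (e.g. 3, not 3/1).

655/12

step 1: merge (M,P) at d=6; branch lengths M→3, P→3; new cluster MP
  updated: d(MP,S)=45/2, d(MP,W)=37
step 2: merge (MP,S) at d=45/2; branch lengths MP→33/4, S→45/4; new cluster MPS
  updated: d(MPS,W)=121/3
step 3: merge (MPS,W) at d=121/3; branch lengths MPS→107/12, W→121/6; new cluster MPSW
final tree: (((M:3,P:3):33/4,S:45/4):107/12,W:121/6)
total length: 655/12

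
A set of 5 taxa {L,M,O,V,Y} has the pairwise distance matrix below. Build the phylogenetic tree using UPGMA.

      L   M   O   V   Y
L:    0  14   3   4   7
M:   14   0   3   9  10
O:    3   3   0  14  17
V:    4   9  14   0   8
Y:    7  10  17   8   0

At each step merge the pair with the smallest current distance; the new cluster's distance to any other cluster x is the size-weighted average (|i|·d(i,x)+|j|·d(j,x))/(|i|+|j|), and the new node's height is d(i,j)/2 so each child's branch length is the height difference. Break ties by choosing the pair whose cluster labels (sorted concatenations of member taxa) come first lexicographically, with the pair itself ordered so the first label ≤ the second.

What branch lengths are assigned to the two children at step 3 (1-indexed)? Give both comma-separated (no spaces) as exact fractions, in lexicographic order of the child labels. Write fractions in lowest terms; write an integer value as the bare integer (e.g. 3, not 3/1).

11/4,17/4

iteration 1: select L,O (d=3); attach at lengths (3/2, 3/2); label the merged cluster LO
  updated: d(LO,M)=17/2, d(LO,V)=9, d(LO,Y)=12
iteration 2: select V,Y (d=8); attach at lengths (4, 4); label the merged cluster VY
  updated: d(LO,VY)=21/2, d(M,VY)=19/2
iteration 3: select LO,M (d=17/2); attach at lengths (11/4, 17/4); label the merged cluster LMO
  updated: d(LMO,VY)=61/6
iteration 4: select LMO,VY (d=61/6); attach at lengths (5/6, 13/12); label the merged cluster LMOVY
final tree: (((L:3/2,O:3/2):11/4,M:17/4):5/6,(V:4,Y:4):13/12)
total length: 239/12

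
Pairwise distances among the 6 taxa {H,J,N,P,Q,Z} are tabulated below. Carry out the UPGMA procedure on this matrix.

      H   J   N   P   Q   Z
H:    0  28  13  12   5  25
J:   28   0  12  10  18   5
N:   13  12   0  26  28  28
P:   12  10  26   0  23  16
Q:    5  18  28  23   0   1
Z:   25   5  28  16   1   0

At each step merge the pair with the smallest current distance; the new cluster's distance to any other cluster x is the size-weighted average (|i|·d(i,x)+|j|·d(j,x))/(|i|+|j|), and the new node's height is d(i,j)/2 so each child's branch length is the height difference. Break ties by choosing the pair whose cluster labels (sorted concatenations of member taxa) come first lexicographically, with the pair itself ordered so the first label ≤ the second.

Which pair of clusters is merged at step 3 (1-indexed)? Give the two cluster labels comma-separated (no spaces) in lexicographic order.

iteration 1: select Q,Z (d=1); attach at lengths (1/2, 1/2); label the merged cluster QZ
  updated: d(H,QZ)=15, d(J,QZ)=23/2, d(N,QZ)=28, d(P,QZ)=39/2
iteration 2: select J,P (d=10); attach at lengths (5, 5); label the merged cluster JP
  updated: d(H,JP)=20, d(JP,N)=19, d(JP,QZ)=31/2
iteration 3: select H,N (d=13); attach at lengths (13/2, 13/2); label the merged cluster HN
  updated: d(HN,JP)=39/2, d(HN,QZ)=43/2
iteration 4: select JP,QZ (d=31/2); attach at lengths (11/4, 29/4); label the merged cluster JPQZ
  updated: d(HN,JPQZ)=41/2
iteration 5: select HN,JPQZ (d=41/2); attach at lengths (15/4, 5/2); label the merged cluster HJNPQZ
final tree: ((H:13/2,N:13/2):15/4,((J:5,P:5):11/4,(Q:1/2,Z:1/2):29/4):5/2)
total length: 161/4

H,N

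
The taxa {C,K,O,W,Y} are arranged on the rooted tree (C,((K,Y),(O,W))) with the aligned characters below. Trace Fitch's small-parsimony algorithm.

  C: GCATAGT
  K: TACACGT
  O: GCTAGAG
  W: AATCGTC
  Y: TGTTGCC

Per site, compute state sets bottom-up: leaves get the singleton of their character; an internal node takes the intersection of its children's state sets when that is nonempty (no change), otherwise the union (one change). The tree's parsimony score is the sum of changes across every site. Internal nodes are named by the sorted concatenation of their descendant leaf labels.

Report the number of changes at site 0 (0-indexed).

2

KY@0: {T} ∩ {T} = {T} (intersection, +0)
OW@0: {G} ∪ {A} = {A,G} (union, +1)
KOWY@0: {T} ∪ {A,G} = {A,G,T} (union, +1)
CKOWY@0: {G} ∩ {A,G,T} = {G} (intersection, +0)
KY@1: {A} ∪ {G} = {A,G} (union, +1)
OW@1: {C} ∪ {A} = {A,C} (union, +1)
KOWY@1: {A,G} ∩ {A,C} = {A} (intersection, +0)
CKOWY@1: {C} ∪ {A} = {A,C} (union, +1)
KY@2: {C} ∪ {T} = {C,T} (union, +1)
OW@2: {T} ∩ {T} = {T} (intersection, +0)
KOWY@2: {C,T} ∩ {T} = {T} (intersection, +0)
CKOWY@2: {A} ∪ {T} = {A,T} (union, +1)
KY@3: {A} ∪ {T} = {A,T} (union, +1)
OW@3: {A} ∪ {C} = {A,C} (union, +1)
KOWY@3: {A,T} ∩ {A,C} = {A} (intersection, +0)
CKOWY@3: {T} ∪ {A} = {A,T} (union, +1)
KY@4: {C} ∪ {G} = {C,G} (union, +1)
OW@4: {G} ∩ {G} = {G} (intersection, +0)
KOWY@4: {C,G} ∩ {G} = {G} (intersection, +0)
CKOWY@4: {A} ∪ {G} = {A,G} (union, +1)
KY@5: {G} ∪ {C} = {C,G} (union, +1)
OW@5: {A} ∪ {T} = {A,T} (union, +1)
KOWY@5: {C,G} ∪ {A,T} = {A,C,G,T} (union, +1)
CKOWY@5: {G} ∩ {A,C,G,T} = {G} (intersection, +0)
KY@6: {T} ∪ {C} = {C,T} (union, +1)
OW@6: {G} ∪ {C} = {C,G} (union, +1)
KOWY@6: {C,T} ∩ {C,G} = {C} (intersection, +0)
CKOWY@6: {T} ∪ {C} = {C,T} (union, +1)
per-site changes: [2, 3, 2, 3, 2, 3, 3]; total = 18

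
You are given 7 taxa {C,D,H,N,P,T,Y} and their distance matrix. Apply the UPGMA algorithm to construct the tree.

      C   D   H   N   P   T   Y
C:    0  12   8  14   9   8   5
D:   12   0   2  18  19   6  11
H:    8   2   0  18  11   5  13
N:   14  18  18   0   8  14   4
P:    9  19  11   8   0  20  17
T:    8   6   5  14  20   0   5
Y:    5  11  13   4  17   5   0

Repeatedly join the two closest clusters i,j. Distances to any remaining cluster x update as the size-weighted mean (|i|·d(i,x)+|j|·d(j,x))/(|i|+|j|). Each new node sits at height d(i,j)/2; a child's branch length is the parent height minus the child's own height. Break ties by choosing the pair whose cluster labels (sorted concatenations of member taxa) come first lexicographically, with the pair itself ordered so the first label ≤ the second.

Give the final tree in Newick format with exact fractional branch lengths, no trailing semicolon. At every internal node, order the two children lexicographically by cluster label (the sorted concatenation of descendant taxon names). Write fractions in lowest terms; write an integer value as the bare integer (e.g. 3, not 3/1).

(((C:9/2,P:9/2):1,(N:2,Y:2):7/2):25/24,((D:1,H:1):7/4,T:11/4):91/24)

iteration 1: select D,H (d=2); attach at lengths (1, 1); label the merged cluster DH
  updated: d(C,DH)=10, d(DH,N)=18, d(DH,P)=15, d(DH,T)=11/2, d(DH,Y)=12
iteration 2: select N,Y (d=4); attach at lengths (2, 2); label the merged cluster NY
  updated: d(C,NY)=19/2, d(DH,NY)=15, d(NY,P)=25/2, d(NY,T)=19/2
iteration 3: select DH,T (d=11/2); attach at lengths (7/4, 11/4); label the merged cluster DHT
  updated: d(C,DHT)=28/3, d(DHT,NY)=79/6, d(DHT,P)=50/3
iteration 4: select C,P (d=9); attach at lengths (9/2, 9/2); label the merged cluster CP
  updated: d(CP,DHT)=13, d(CP,NY)=11
iteration 5: select CP,NY (d=11); attach at lengths (1, 7/2); label the merged cluster CNPY
  updated: d(CNPY,DHT)=157/12
iteration 6: select CNPY,DHT (d=157/12); attach at lengths (25/24, 91/24); label the merged cluster CDHNPTY
final tree: (((C:9/2,P:9/2):1,(N:2,Y:2):7/2):25/24,((D:1,H:1):7/4,T:11/4):91/24)
total length: 173/6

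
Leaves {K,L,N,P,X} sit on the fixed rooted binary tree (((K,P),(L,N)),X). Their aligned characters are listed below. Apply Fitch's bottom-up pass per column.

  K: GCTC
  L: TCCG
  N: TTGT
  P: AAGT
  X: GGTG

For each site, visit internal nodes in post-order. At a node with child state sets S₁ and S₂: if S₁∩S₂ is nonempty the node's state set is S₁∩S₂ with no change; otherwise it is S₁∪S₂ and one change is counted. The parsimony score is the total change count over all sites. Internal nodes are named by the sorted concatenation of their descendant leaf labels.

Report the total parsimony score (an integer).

KP@0: {G} ∪ {A} = {A,G} (union, +1)
LN@0: {T} ∩ {T} = {T} (intersection, +0)
KLNP@0: {A,G} ∪ {T} = {A,G,T} (union, +1)
KLNPX@0: {A,G,T} ∩ {G} = {G} (intersection, +0)
KP@1: {C} ∪ {A} = {A,C} (union, +1)
LN@1: {C} ∪ {T} = {C,T} (union, +1)
KLNP@1: {A,C} ∩ {C,T} = {C} (intersection, +0)
KLNPX@1: {C} ∪ {G} = {C,G} (union, +1)
KP@2: {T} ∪ {G} = {G,T} (union, +1)
LN@2: {C} ∪ {G} = {C,G} (union, +1)
KLNP@2: {G,T} ∩ {C,G} = {G} (intersection, +0)
KLNPX@2: {G} ∪ {T} = {G,T} (union, +1)
KP@3: {C} ∪ {T} = {C,T} (union, +1)
LN@3: {G} ∪ {T} = {G,T} (union, +1)
KLNP@3: {C,T} ∩ {G,T} = {T} (intersection, +0)
KLNPX@3: {T} ∪ {G} = {G,T} (union, +1)
per-site changes: [2, 3, 3, 3]; total = 11

11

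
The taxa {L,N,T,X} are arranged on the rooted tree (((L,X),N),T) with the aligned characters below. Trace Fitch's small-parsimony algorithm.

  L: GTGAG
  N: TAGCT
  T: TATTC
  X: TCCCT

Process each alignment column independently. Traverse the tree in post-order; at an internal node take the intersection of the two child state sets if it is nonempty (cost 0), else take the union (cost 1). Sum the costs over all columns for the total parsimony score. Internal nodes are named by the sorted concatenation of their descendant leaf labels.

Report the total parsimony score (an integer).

LX@0: {G} ∪ {T} = {G,T} (union, +1)
LNX@0: {G,T} ∩ {T} = {T} (intersection, +0)
LNTX@0: {T} ∩ {T} = {T} (intersection, +0)
LX@1: {T} ∪ {C} = {C,T} (union, +1)
LNX@1: {C,T} ∪ {A} = {A,C,T} (union, +1)
LNTX@1: {A,C,T} ∩ {A} = {A} (intersection, +0)
LX@2: {G} ∪ {C} = {C,G} (union, +1)
LNX@2: {C,G} ∩ {G} = {G} (intersection, +0)
LNTX@2: {G} ∪ {T} = {G,T} (union, +1)
LX@3: {A} ∪ {C} = {A,C} (union, +1)
LNX@3: {A,C} ∩ {C} = {C} (intersection, +0)
LNTX@3: {C} ∪ {T} = {C,T} (union, +1)
LX@4: {G} ∪ {T} = {G,T} (union, +1)
LNX@4: {G,T} ∩ {T} = {T} (intersection, +0)
LNTX@4: {T} ∪ {C} = {C,T} (union, +1)
per-site changes: [1, 2, 2, 2, 2]; total = 9

9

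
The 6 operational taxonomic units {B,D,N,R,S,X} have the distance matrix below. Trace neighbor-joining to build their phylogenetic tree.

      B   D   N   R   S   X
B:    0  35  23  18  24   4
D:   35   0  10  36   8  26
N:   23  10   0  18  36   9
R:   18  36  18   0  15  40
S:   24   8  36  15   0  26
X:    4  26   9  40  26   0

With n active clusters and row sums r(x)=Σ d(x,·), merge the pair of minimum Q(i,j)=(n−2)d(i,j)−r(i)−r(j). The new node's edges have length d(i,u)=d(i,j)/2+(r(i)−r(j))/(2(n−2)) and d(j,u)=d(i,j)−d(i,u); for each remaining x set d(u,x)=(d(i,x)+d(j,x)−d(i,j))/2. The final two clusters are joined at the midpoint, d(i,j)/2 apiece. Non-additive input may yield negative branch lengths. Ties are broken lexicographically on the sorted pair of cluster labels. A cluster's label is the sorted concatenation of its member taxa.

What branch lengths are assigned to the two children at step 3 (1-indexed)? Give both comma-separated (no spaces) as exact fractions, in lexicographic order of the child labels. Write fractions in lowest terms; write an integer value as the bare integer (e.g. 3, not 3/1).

1. join B+X (d=4, Q=-193) ⇒ BX; edges |B|=15/8, |X|=17/8
  updated: d(BX,D)=57/2, d(BX,N)=14, d(BX,R)=27, d(BX,S)=23
2. join D+S (d=8, Q=-281/2) ⇒ DS; edges |D|=49/12, |S|=47/12
  updated: d(BX,DS)=87/4, d(DS,N)=19, d(DS,R)=43/2
3. join BX+N (d=14, Q=-343/4) ⇒ BNX; edges |BX|=159/16, |N|=65/16
  updated: d(BNX,DS)=107/8, d(BNX,R)=31/2
4. join BNX+DS (d=107/8, Q=-403/8) ⇒ BDNSX; edges |BNX|=59/16, |DS|=155/16
  updated: d(BDNSX,R)=189/16
5. join BDNSX+R (d=189/16) ⇒ BDNRSX; edges |BDNSX|=189/32, |R|=189/32
final tree: ((((B:15/8,X:17/8):159/16,N:65/16):59/16,(D:49/12,S:47/12):155/16):189/32,R:189/32)
total length: 819/16

159/16,65/16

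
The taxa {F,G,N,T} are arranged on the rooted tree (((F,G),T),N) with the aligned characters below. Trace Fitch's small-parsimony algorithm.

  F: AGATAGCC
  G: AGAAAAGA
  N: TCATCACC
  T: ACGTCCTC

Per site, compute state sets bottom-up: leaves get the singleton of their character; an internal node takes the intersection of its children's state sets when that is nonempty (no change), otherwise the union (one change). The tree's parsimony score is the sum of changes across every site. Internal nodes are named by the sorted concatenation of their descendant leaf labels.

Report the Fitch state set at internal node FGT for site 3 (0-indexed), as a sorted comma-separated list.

T

FG@0: {A} ∩ {A} = {A} (intersection, +0)
FGT@0: {A} ∩ {A} = {A} (intersection, +0)
FGNT@0: {A} ∪ {T} = {A,T} (union, +1)
FG@1: {G} ∩ {G} = {G} (intersection, +0)
FGT@1: {G} ∪ {C} = {C,G} (union, +1)
FGNT@1: {C,G} ∩ {C} = {C} (intersection, +0)
FG@2: {A} ∩ {A} = {A} (intersection, +0)
FGT@2: {A} ∪ {G} = {A,G} (union, +1)
FGNT@2: {A,G} ∩ {A} = {A} (intersection, +0)
FG@3: {T} ∪ {A} = {A,T} (union, +1)
FGT@3: {A,T} ∩ {T} = {T} (intersection, +0)
FGNT@3: {T} ∩ {T} = {T} (intersection, +0)
FG@4: {A} ∩ {A} = {A} (intersection, +0)
FGT@4: {A} ∪ {C} = {A,C} (union, +1)
FGNT@4: {A,C} ∩ {C} = {C} (intersection, +0)
FG@5: {G} ∪ {A} = {A,G} (union, +1)
FGT@5: {A,G} ∪ {C} = {A,C,G} (union, +1)
FGNT@5: {A,C,G} ∩ {A} = {A} (intersection, +0)
FG@6: {C} ∪ {G} = {C,G} (union, +1)
FGT@6: {C,G} ∪ {T} = {C,G,T} (union, +1)
FGNT@6: {C,G,T} ∩ {C} = {C} (intersection, +0)
FG@7: {C} ∪ {A} = {A,C} (union, +1)
FGT@7: {A,C} ∩ {C} = {C} (intersection, +0)
FGNT@7: {C} ∩ {C} = {C} (intersection, +0)
per-site changes: [1, 1, 1, 1, 1, 2, 2, 1]; total = 10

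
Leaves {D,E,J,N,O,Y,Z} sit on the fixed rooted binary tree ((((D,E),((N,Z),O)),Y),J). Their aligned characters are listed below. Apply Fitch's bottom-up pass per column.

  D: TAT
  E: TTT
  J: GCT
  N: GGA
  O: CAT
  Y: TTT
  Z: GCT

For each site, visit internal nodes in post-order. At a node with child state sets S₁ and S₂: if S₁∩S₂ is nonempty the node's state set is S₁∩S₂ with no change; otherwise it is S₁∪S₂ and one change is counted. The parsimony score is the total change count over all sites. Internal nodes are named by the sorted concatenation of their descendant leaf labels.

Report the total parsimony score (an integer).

9

site 0, node DE: D={T} ∩ E={T} → {T} (+0)
site 0, node NZ: N={G} ∩ Z={G} → {G} (+0)
site 0, node NOZ: NZ={G} ∪ O={C} → {C,G} (+1)
site 0, node DENOZ: DE={T} ∪ NOZ={C,G} → {C,G,T} (+1)
site 0, node DENOYZ: DENOZ={C,G,T} ∩ Y={T} → {T} (+0)
site 0, node DEJNOYZ: DENOYZ={T} ∪ J={G} → {G,T} (+1)
site 1, node DE: D={A} ∪ E={T} → {A,T} (+1)
site 1, node NZ: N={G} ∪ Z={C} → {C,G} (+1)
site 1, node NOZ: NZ={C,G} ∪ O={A} → {A,C,G} (+1)
site 1, node DENOZ: DE={A,T} ∩ NOZ={A,C,G} → {A} (+0)
site 1, node DENOYZ: DENOZ={A} ∪ Y={T} → {A,T} (+1)
site 1, node DEJNOYZ: DENOYZ={A,T} ∪ J={C} → {A,C,T} (+1)
site 2, node DE: D={T} ∩ E={T} → {T} (+0)
site 2, node NZ: N={A} ∪ Z={T} → {A,T} (+1)
site 2, node NOZ: NZ={A,T} ∩ O={T} → {T} (+0)
site 2, node DENOZ: DE={T} ∩ NOZ={T} → {T} (+0)
site 2, node DENOYZ: DENOZ={T} ∩ Y={T} → {T} (+0)
site 2, node DEJNOYZ: DENOYZ={T} ∩ J={T} → {T} (+0)
per-site changes: [3, 5, 1]; total = 9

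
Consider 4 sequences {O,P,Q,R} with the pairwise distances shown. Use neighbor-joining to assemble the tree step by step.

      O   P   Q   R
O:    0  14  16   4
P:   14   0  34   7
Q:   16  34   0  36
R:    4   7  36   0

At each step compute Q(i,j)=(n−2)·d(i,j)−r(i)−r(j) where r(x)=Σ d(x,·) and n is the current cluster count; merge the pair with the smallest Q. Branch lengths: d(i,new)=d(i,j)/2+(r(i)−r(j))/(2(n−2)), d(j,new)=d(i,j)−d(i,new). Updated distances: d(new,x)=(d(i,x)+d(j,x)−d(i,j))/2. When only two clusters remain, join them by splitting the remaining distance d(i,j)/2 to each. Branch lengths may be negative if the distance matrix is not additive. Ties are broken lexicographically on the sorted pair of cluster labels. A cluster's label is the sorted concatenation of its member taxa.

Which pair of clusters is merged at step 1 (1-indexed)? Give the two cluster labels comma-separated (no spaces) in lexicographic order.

O,Q

1. join O+Q (d=16, Q=-88) ⇒ OQ; edges |O|=-5, |Q|=21
  updated: d(OQ,P)=16, d(OQ,R)=12
2. join OQ+P (d=16, Q=-35) ⇒ OPQ; edges |OQ|=21/2, |P|=11/2
  updated: d(OPQ,R)=3/2
3. join OPQ+R (d=3/2) ⇒ OPQR; edges |OPQ|=3/4, |R|=3/4
final tree: (((O:-5,Q:21):21/2,P:11/2):3/4,R:3/4)
total length: 67/2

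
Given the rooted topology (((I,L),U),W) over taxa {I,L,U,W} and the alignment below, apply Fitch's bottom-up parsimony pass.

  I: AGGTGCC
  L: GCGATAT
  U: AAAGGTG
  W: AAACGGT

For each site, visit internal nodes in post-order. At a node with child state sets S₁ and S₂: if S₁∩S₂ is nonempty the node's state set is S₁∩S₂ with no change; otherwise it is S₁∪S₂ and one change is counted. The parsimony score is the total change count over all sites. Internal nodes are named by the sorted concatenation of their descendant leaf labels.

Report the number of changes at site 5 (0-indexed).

site 0, node IL: I={A} ∪ L={G} → {A,G} (+1)
site 0, node ILU: IL={A,G} ∩ U={A} → {A} (+0)
site 0, node ILUW: ILU={A} ∩ W={A} → {A} (+0)
site 1, node IL: I={G} ∪ L={C} → {C,G} (+1)
site 1, node ILU: IL={C,G} ∪ U={A} → {A,C,G} (+1)
site 1, node ILUW: ILU={A,C,G} ∩ W={A} → {A} (+0)
site 2, node IL: I={G} ∩ L={G} → {G} (+0)
site 2, node ILU: IL={G} ∪ U={A} → {A,G} (+1)
site 2, node ILUW: ILU={A,G} ∩ W={A} → {A} (+0)
site 3, node IL: I={T} ∪ L={A} → {A,T} (+1)
site 3, node ILU: IL={A,T} ∪ U={G} → {A,G,T} (+1)
site 3, node ILUW: ILU={A,G,T} ∪ W={C} → {A,C,G,T} (+1)
site 4, node IL: I={G} ∪ L={T} → {G,T} (+1)
site 4, node ILU: IL={G,T} ∩ U={G} → {G} (+0)
site 4, node ILUW: ILU={G} ∩ W={G} → {G} (+0)
site 5, node IL: I={C} ∪ L={A} → {A,C} (+1)
site 5, node ILU: IL={A,C} ∪ U={T} → {A,C,T} (+1)
site 5, node ILUW: ILU={A,C,T} ∪ W={G} → {A,C,G,T} (+1)
site 6, node IL: I={C} ∪ L={T} → {C,T} (+1)
site 6, node ILU: IL={C,T} ∪ U={G} → {C,G,T} (+1)
site 6, node ILUW: ILU={C,G,T} ∩ W={T} → {T} (+0)
per-site changes: [1, 2, 1, 3, 1, 3, 2]; total = 13

3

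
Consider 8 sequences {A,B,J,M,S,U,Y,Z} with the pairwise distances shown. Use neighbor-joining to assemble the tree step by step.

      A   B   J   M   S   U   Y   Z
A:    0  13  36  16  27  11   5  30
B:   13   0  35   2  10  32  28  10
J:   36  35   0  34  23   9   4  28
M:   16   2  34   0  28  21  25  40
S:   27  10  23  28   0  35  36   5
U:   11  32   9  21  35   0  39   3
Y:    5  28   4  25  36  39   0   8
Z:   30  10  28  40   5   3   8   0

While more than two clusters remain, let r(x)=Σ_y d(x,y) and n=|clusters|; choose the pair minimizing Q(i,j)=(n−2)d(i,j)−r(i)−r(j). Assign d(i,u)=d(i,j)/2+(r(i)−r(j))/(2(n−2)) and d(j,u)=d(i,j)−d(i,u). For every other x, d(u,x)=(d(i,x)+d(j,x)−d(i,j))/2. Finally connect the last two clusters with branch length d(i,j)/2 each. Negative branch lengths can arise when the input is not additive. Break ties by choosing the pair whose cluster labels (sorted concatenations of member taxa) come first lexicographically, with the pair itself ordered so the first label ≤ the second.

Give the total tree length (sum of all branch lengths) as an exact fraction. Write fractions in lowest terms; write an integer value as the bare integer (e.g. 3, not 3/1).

step 1: merge (J,Y) at d=4, Q=-290; branch lengths J→4, Y→0; new cluster JY
  updated: d(A,JY)=37/2, d(B,JY)=59/2, d(JY,M)=55/2, d(JY,S)=55/2, d(JY,U)=22, d(JY,Z)=16
step 2: merge (B,M) at d=2, Q=-221; branch lengths B→-14/5, M→24/5; new cluster BM
  updated: d(A,BM)=27/2, d(BM,JY)=55/2, d(BM,S)=18, d(BM,U)=51/2, d(BM,Z)=24
step 3: merge (S,Z) at d=5, Q=-341/2; branch lengths S→109/16, Z→-29/16; new cluster SZ
  updated: d(A,SZ)=26, d(BM,SZ)=37/2, d(JY,SZ)=77/4, d(SZ,U)=33/2
step 4: merge (A,BM) at d=27/2, Q=-227/2; branch lengths A→49/12, BM→113/12; new cluster ABM
  updated: d(ABM,JY)=65/4, d(ABM,SZ)=31/2, d(ABM,U)=23/2
step 5: merge (ABM,U) at d=23/2, Q=-281/4; branch lengths ABM→65/16, U→119/16; new cluster ABMU
  updated: d(ABMU,JY)=107/8, d(ABMU,SZ)=41/4
step 6: merge (ABMU,JY) at d=107/8, Q=-343/8; branch lengths ABMU→35/16, JY→179/16; new cluster ABJMUY
  updated: d(ABJMUY,SZ)=129/16
step 7: merge (ABJMUY,SZ) at d=129/16; branch lengths ABJMUY→129/32, SZ→129/32; new cluster ABJMSUYZ
final tree: ((((A:49/12,(B:-14/5,M:24/5):113/12):65/16,U:119/16):35/16,(J:4,Y:0):179/16):129/32,(S:109/16,Z:-29/16):129/32)
total length: 919/16

919/16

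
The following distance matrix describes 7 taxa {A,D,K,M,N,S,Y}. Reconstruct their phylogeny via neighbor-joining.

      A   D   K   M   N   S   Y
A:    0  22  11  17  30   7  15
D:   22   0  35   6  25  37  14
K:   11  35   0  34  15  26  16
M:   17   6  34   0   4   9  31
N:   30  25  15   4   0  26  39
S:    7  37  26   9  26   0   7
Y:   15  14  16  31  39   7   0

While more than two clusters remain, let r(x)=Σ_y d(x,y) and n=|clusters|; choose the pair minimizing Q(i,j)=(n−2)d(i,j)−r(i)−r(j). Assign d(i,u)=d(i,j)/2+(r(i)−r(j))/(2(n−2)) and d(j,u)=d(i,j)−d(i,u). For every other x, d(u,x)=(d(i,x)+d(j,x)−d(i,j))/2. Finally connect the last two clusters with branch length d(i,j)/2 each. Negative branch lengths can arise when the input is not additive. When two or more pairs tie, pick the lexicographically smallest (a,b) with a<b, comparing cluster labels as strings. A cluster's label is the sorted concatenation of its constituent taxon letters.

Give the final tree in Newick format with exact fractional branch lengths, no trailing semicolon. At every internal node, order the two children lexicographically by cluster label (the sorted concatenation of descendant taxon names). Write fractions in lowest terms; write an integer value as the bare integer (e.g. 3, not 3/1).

(((A:5/4,K:39/4):43/16,(D:139/16,(M:-9/5,N:29/5):77/16):165/16):69/32,(S:103/24,Y:65/24):69/32)

1. join M+N (d=4, Q=-220) ⇒ MN; edges |M|=-9/5, |N|=29/5
  updated: d(A,MN)=43/2, d(D,MN)=27/2, d(K,MN)=45/2, d(MN,S)=31/2, d(MN,Y)=33
2. join D+MN (d=27/2, Q=-347/2) ⇒ DMN; edges |D|=139/16, |MN|=77/16
  updated: d(A,DMN)=15, d(DMN,K)=22, d(DMN,S)=39/2, d(DMN,Y)=67/4
3. join S+Y (d=7, Q=-373/4) ⇒ SY; edges |S|=103/24, |Y|=65/24
  updated: d(A,SY)=15/2, d(DMN,SY)=117/8, d(K,SY)=35/2
4. join A+K (d=11, Q=-62) ⇒ AK; edges |A|=5/4, |K|=39/4
  updated: d(AK,DMN)=13, d(AK,SY)=7
5. join AK+DMN (d=13, Q=-277/8) ⇒ ADKMN; edges |AK|=43/16, |DMN|=165/16
  updated: d(ADKMN,SY)=69/16
6. join ADKMN+SY (d=69/16) ⇒ ADKMNSY; edges |ADKMN|=69/32, |SY|=69/32
final tree: (((A:5/4,K:39/4):43/16,(D:139/16,(M:-9/5,N:29/5):77/16):165/16):69/32,(S:103/24,Y:65/24):69/32)
total length: 845/16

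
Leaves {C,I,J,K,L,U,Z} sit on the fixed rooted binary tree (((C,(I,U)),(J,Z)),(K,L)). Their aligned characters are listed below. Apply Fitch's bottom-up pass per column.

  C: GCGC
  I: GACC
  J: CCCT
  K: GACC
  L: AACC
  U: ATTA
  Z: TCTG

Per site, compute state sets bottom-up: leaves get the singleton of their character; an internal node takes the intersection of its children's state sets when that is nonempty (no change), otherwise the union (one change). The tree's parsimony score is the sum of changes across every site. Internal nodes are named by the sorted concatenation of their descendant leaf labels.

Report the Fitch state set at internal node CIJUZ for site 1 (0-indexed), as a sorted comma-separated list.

C

IU@0: {G} ∪ {A} = {A,G} (union, +1)
CIU@0: {G} ∩ {A,G} = {G} (intersection, +0)
JZ@0: {C} ∪ {T} = {C,T} (union, +1)
CIJUZ@0: {G} ∪ {C,T} = {C,G,T} (union, +1)
KL@0: {G} ∪ {A} = {A,G} (union, +1)
CIJKLUZ@0: {C,G,T} ∩ {A,G} = {G} (intersection, +0)
IU@1: {A} ∪ {T} = {A,T} (union, +1)
CIU@1: {C} ∪ {A,T} = {A,C,T} (union, +1)
JZ@1: {C} ∩ {C} = {C} (intersection, +0)
CIJUZ@1: {A,C,T} ∩ {C} = {C} (intersection, +0)
KL@1: {A} ∩ {A} = {A} (intersection, +0)
CIJKLUZ@1: {C} ∪ {A} = {A,C} (union, +1)
IU@2: {C} ∪ {T} = {C,T} (union, +1)
CIU@2: {G} ∪ {C,T} = {C,G,T} (union, +1)
JZ@2: {C} ∪ {T} = {C,T} (union, +1)
CIJUZ@2: {C,G,T} ∩ {C,T} = {C,T} (intersection, +0)
KL@2: {C} ∩ {C} = {C} (intersection, +0)
CIJKLUZ@2: {C,T} ∩ {C} = {C} (intersection, +0)
IU@3: {C} ∪ {A} = {A,C} (union, +1)
CIU@3: {C} ∩ {A,C} = {C} (intersection, +0)
JZ@3: {T} ∪ {G} = {G,T} (union, +1)
CIJUZ@3: {C} ∪ {G,T} = {C,G,T} (union, +1)
KL@3: {C} ∩ {C} = {C} (intersection, +0)
CIJKLUZ@3: {C,G,T} ∩ {C} = {C} (intersection, +0)
per-site changes: [4, 3, 3, 3]; total = 13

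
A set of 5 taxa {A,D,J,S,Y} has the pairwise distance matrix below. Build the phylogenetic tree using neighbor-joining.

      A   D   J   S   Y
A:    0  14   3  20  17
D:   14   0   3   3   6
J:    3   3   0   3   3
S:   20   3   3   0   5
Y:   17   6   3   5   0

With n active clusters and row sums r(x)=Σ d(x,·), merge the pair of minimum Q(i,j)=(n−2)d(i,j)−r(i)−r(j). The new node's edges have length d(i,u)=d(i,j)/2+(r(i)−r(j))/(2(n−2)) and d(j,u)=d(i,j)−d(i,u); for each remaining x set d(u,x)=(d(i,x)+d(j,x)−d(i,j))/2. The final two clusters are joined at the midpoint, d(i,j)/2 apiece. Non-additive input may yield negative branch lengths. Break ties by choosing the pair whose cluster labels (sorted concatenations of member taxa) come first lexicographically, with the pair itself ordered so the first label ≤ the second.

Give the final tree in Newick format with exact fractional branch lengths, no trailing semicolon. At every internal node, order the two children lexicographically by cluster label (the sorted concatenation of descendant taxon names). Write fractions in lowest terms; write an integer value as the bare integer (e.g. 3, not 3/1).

1. join A+J (d=3, Q=-57) ⇒ AJ; edges |A|=17/2, |J|=-11/2
  updated: d(AJ,D)=7, d(AJ,S)=10, d(AJ,Y)=17/2
2. join AJ+Y (d=17/2, Q=-28) ⇒ AJY; edges |AJ|=23/4, |Y|=11/4
  updated: d(AJY,D)=9/4, d(AJY,S)=13/4
3. join AJY+D (d=9/4, Q=-17/2) ⇒ ADJY; edges |AJY|=5/4, |D|=1
  updated: d(ADJY,S)=2
4. join ADJY+S (d=2) ⇒ ADJSY; edges |ADJY|=1, |S|=1
final tree: ((((A:17/2,J:-11/2):23/4,Y:11/4):5/4,D:1):1,S:1)
total length: 63/4

((((A:17/2,J:-11/2):23/4,Y:11/4):5/4,D:1):1,S:1)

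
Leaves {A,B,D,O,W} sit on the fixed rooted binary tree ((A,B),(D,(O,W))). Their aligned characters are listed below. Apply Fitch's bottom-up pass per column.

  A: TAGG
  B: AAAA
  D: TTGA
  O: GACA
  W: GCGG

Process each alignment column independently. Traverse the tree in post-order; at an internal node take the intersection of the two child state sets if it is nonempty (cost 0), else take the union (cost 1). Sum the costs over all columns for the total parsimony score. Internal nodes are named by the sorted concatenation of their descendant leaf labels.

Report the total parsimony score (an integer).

site 0, node AB: A={T} ∪ B={A} → {A,T} (+1)
site 0, node OW: O={G} ∩ W={G} → {G} (+0)
site 0, node DOW: D={T} ∪ OW={G} → {G,T} (+1)
site 0, node ABDOW: AB={A,T} ∩ DOW={G,T} → {T} (+0)
site 1, node AB: A={A} ∩ B={A} → {A} (+0)
site 1, node OW: O={A} ∪ W={C} → {A,C} (+1)
site 1, node DOW: D={T} ∪ OW={A,C} → {A,C,T} (+1)
site 1, node ABDOW: AB={A} ∩ DOW={A,C,T} → {A} (+0)
site 2, node AB: A={G} ∪ B={A} → {A,G} (+1)
site 2, node OW: O={C} ∪ W={G} → {C,G} (+1)
site 2, node DOW: D={G} ∩ OW={C,G} → {G} (+0)
site 2, node ABDOW: AB={A,G} ∩ DOW={G} → {G} (+0)
site 3, node AB: A={G} ∪ B={A} → {A,G} (+1)
site 3, node OW: O={A} ∪ W={G} → {A,G} (+1)
site 3, node DOW: D={A} ∩ OW={A,G} → {A} (+0)
site 3, node ABDOW: AB={A,G} ∩ DOW={A} → {A} (+0)
per-site changes: [2, 2, 2, 2]; total = 8

8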